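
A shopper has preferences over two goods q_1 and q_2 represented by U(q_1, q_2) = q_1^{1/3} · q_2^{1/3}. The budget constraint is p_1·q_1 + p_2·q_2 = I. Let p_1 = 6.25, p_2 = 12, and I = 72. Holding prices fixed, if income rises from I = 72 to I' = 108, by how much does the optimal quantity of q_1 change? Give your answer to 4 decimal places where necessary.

Δq_1* = 2.88

The MRS is q_2/q_1. Set MRS = p_1/p_2.
So 1/3·p_2·q_2 = 1/3·p_1·q_1; combined with the budget, a share 0.5 of income goes to q_1.
Demand: q_1*(p_1,p_2,I) = 0.5·I/p_1 and q_2* = 0.5·I/p_2.
At p_1=6.25, p_2=12, I=72: q_1* = 0.5·72/6.25 = 5.76.
At I' = 108: q_1* = 8.64. Change: 8.64 − 5.76 = 2.88.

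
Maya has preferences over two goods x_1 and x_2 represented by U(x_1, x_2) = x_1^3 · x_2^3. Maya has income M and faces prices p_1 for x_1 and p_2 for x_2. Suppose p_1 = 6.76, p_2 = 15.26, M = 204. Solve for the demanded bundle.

x_1* = 15.0888, x_2* = 6.6841

The MRS is x_2/x_1. Set MRS = p_1/p_2.
Rearranging, p_2·x_2 = p_1·x_1. Substituting into the budget gives p_1·x_1·(1 + 1) = M.
Demand: x_1*(p_1,p_2,M) = 0.5·M/p_1 and x_2* = 0.5·M/p_2.
At p_1=6.76, p_2=15.26, M=204: x_1* = 0.5·204/6.76 = 15.0888, x_2* = 6.6841.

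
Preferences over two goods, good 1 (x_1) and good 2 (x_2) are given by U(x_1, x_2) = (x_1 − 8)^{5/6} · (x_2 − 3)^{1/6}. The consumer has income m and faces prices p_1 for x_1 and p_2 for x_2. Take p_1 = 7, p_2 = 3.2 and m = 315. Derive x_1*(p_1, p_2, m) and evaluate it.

MRS = 5·(x_2−3)/(x_1−8). Tangency with p_1/p_2 gives x_2−3 = (1/5)·(p_1/p_2)·(x_1−8).
After buying the subsistence bundle (8, 3), a share 5/6 of the remaining income goes to x_1: x_1* = 8 + 5/6·(m − 8p_1 − 3p_2)/p_1.
Discretionary income = 315 − 8·7 − 3·3.2 = 249.4; x_1* = 8 + 5/6·249.4/7 = 37.6905.

x_1* = 37.6905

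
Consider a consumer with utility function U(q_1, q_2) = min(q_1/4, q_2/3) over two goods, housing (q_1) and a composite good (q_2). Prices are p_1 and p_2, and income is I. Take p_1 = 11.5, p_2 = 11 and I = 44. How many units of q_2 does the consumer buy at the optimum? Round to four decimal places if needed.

q_2* = 1.6709

Leontief preferences: the optimum is at the kink where q_1/4 = q_2/3, i.e. q_2 = (3/4)·q_1.
Budget: p_1·q_1 + p_2·(3/4)·q_1 = I, so (4·p_1 + 3·p_2)·q_1 = 4·I.
Demand: q_1*(p_1,p_2,I) = 4·I/(4·p_1 + 3·p_2), q_2* = 3·I/(4·p_1 + 3·p_2).
Here 4·11.5 + 3·11 = 79, giving q_2* = 1.6709.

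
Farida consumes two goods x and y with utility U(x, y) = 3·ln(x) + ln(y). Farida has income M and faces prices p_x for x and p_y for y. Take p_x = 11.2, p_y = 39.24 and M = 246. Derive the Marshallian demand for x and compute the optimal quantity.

Tangency: MRS = 3·y/x = p_x/p_y.
Rearranging, p_y·y = (1/3)·p_x·x. Substituting into the budget gives p_x·x·(1 + (1/3)) = M.
Demand: x*(p_x,p_y,M) = 0.75·M/p_x and y* = 0.25·M/p_y.
At p_x=11.2, p_y=39.24, M=246: x* = 0.75·246/11.2 = 16.4732.

x* = 16.4732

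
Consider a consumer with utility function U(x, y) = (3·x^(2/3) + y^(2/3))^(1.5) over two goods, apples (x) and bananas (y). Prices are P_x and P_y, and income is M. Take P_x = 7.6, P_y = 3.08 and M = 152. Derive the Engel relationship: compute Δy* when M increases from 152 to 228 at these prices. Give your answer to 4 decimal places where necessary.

Δy* = 4.5406

MU_x ∝ 3·x^(-1/3), MU_y ∝ y^(-1/3), so MRS = 3·(y/x)^(1/3) = P_x/P_y.
Hence y/x = ((1/3)·P_x/P_y)^(1/(1/3)), i.e. raised to the 3 power.
With the ratio pinned down, the budget gives x* = M/(P_x + P_y·(y/x)) and y* = (y/x)·x*.
Numerically y/x = 0.556448, so x* = 152/(7.6 + 3.08·0.556448) = 16.3198 and y* = 0.556448·16.3198 = 9.0811.
At M' = 228: y* = 13.6217. Change: 13.6217 − 9.0811 = 4.5406.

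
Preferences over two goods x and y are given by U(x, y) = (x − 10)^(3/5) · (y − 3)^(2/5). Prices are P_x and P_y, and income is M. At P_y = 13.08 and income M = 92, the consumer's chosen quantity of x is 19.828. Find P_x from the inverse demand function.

P_x = 2

Let x' = x−10, y' = y−3. MRS = (3/2)·y'/x' = P_x/P_y.
After buying the subsistence bundle (10, 3), a share 0.6 of the remaining income goes to x: x* = 10 + 0.6·(M − 10P_x − 3P_y)/P_x.
Set x* = 19.828 in the demand function and solve for P_x: P_x = 2.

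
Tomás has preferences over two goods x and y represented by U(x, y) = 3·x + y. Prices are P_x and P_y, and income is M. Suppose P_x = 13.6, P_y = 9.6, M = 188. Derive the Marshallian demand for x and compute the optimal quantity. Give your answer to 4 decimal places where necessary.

Numerically: x* = 13.8235, y* = 0.

x* = 13.8235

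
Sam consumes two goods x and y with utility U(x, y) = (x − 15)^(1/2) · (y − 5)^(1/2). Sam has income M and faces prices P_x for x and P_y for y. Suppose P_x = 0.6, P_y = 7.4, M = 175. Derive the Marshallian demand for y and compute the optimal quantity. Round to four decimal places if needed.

y* = 13.7162

This is Cobb-Douglas in (x−15, y−5): tangency gives 0.5·P_y·(y−5) = 0.5·P_x·(x−15).
After buying the subsistence bundle (15, 5), a share 0.5 of the remaining income goes to x: x* = 15 + 0.5·(M − 15P_x − 5P_y)/P_x.
Discretionary income = 175 − 15·0.6 − 5·7.4 = 129; y* = 5 + 0.5·129/7.4 = 13.7162.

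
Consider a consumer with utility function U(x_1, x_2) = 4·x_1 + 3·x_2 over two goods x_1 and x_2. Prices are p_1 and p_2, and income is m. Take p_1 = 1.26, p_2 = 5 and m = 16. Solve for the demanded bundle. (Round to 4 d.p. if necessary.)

x_1* = 12.6984, x_2* = 0

Linear utility — the consumer picks whichever good has higher MU/price: 4/1.26 = 3.1746 vs 3/5 = 0.6.
x_1 gives more utility per dollar, so spend all income on x_1: x_1* = m/p_1, x_2* = 0.
Numerically: x_1* = 12.6984, x_2* = 0.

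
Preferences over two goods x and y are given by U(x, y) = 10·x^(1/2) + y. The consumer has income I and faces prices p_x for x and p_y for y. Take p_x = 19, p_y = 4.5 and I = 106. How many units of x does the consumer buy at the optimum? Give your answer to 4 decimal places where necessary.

x* = 1.4024

MU_x = 5/√x, MU_y = 1. Tangency: 5/√x = p_x/p_y.
Solve: √x = 5·p_y/p_x, so x*(p_x,p_y) = (5·p_y/p_x)², and y* = (I − p_x·x*)/p_y.
Plugging in: x* = (5·4.5/19)² = 1.4024.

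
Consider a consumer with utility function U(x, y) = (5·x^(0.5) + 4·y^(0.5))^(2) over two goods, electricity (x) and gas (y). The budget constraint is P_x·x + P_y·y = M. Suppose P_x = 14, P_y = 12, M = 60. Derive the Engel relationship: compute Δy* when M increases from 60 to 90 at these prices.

Δy* = 1.0687

Substitute y = (y/x)·x into the budget: x* = M/(P_x + P_y·(y/x)).
Numerically y/x = 0.871111, so x* = 60/(14 + 12·0.871111) = 2.4537 and y* = 0.871111·2.4537 = 2.1374.
At M' = 90: y* = 3.2061. Change: 3.2061 − 2.1374 = 1.0687.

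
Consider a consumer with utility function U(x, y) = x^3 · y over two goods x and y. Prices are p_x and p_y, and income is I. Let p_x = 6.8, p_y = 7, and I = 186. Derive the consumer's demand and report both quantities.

x* = 20.5147, y* = 6.6429

Tangency: MRS = 3·y/x = p_x/p_y.
Rearranging, p_y·y = (1/3)·p_x·x. Substituting into the budget gives p_x·x·(1 + (1/3)) = I.
Demand: x*(p_x,p_y,I) = 0.75·I/p_x and y* = 0.25·I/p_y.
At p_x=6.8, p_y=7, I=186: x* = 0.75·186/6.8 = 20.5147, y* = 6.6429.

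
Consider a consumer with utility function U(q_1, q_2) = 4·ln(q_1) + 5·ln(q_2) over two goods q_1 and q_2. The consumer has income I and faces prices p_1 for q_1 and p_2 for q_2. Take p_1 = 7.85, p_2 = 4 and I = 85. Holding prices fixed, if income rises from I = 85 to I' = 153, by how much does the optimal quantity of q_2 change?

The MRS is (4/5)·q_2/q_1. Set MRS = p_1/p_2.
Rearranging, p_2·q_2 = (5/4)·p_1·q_1. Substituting into the budget gives p_1·q_1·(1 + (5/4)) = I.
Demand: q_1*(p_1,p_2,I) = 4/9·I/p_1 and q_2* = 5/9·I/p_2.
At p_1=7.85, p_2=4, I=85: q_2* = 5/9·85/4 = 11.8056.
At I' = 153: q_2* = 21.25. Change: 21.25 − 11.8056 = 9.4444.

Δq_2* = 9.4444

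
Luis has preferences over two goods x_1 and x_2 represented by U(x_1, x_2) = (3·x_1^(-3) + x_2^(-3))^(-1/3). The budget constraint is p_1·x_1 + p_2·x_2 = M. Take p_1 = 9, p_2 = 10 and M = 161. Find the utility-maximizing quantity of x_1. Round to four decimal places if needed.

x_1* = 9.8166

With the ratio pinned down, the budget gives x_1* = M/(p_1 + p_2·(x_2/x_1)) and x_2* = (x_2/x_1)·x_1*.
Numerically x_2/x_1 = 0.740083, so x_1* = 161/(9 + 10·0.740083) = 9.8166.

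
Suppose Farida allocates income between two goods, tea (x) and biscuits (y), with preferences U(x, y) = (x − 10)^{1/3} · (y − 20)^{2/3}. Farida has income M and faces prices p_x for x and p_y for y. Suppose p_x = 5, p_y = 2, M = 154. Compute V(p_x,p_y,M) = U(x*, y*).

After buying the subsistence bundle (10, 20), a share 1/3 of the remaining income goes to x: x* = 10 + 1/3·(M − 10p_x − 20p_y)/p_x.
Discretionary income = 154 − 10·5 − 20·2 = 64; x* = 10 + 1/3·64/5 = 14.2667; y* = 20 + 2/3·64/2 = 41.3333.
Utility at the optimum: U(14.2667, 41.3333) = 12.4758.

V = 12.4758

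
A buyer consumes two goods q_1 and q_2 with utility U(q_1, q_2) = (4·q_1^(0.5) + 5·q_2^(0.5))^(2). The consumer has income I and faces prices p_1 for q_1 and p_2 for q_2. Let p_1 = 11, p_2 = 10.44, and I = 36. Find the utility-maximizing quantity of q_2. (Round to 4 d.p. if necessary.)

q_2* = 2.1452

From the CES first-order condition, (4/5)·(q_2/q_1)^(0.5) = p_1/p_2.
Solve for the ratio: q_2/q_1 = [(5/4)·p_1/p_2]^(2).
Substitute q_2 = (q_2/q_1)·q_1 into the budget: q_1* = I/(p_1 + p_2·(q_2/q_1)).
Numerically q_2/q_1 = 1.73462, so q_1* = 36/(11 + 10.44·1.73462) = 1.2367 and q_2* = 1.73462·1.2367 = 2.1452.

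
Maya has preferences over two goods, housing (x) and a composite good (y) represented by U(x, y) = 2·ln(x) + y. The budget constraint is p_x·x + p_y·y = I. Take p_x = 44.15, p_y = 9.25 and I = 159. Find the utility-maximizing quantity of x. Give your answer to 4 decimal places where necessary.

At the given prices: x* = 2·9.25/44.15 = 0.419.

x* = 0.419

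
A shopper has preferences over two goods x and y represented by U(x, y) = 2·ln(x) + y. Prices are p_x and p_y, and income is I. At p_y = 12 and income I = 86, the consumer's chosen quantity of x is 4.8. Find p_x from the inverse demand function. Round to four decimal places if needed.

Set MRS = p_x/p_y: (2/x)/1 = p_x/p_y.
So x*(p_x,p_y) = 2·p_y/p_x, independent of income; and y* = (I − 2·p_y)/p_y.
Set x* = 4.8 in the demand function and solve for p_x: p_x = 5.

p_x = 5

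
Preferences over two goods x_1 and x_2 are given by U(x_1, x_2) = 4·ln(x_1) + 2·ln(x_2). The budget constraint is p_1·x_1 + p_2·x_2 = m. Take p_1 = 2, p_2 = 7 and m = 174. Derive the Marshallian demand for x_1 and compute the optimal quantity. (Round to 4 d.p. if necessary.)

Tangency: MRS = 2·x_2/x_1 = p_1/p_2.
So 4·p_2·x_2 = 2·p_1·x_1; combined with the budget, a share 2/3 of income goes to x_1.
Demand: x_1*(p_1,p_2,m) = 2/3·m/p_1 and x_2* = 1/3·m/p_2.
At p_1=2, p_2=7, m=174: x_1* = 2/3·174/2 = 58.

x_1* = 58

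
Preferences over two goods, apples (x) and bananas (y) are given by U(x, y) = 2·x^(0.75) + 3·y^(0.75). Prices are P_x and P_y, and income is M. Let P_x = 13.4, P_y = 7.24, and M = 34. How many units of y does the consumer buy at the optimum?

y* = 4.5542

Numerically y/x = 59.405953, so x* = 34/(13.4 + 7.24·59.405953) = 0.0767 and y* = 59.405953·0.0767 = 4.5542.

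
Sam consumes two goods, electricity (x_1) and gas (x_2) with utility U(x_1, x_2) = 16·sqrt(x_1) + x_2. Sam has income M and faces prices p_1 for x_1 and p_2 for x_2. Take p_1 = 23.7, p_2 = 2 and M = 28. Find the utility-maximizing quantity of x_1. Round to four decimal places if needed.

x_1* = 0.4558

Set MRS = p_1/p_2: 8·x_1^(−1/2) = p_1/p_2.
Solve: √x_1 = 8·p_2/p_1, so x_1*(p_1,p_2) = (8·p_2/p_1)², and x_2* = (M − p_1·x_1*)/p_2.
Plugging in: x_1* = (8·2/23.7)² = 0.4558.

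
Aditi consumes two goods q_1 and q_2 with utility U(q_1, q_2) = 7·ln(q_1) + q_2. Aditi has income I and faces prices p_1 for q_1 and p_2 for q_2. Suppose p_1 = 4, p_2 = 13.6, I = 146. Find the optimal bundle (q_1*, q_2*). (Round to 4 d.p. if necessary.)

q_1* = 23.8, q_2* = 3.7353

Set MRS = p_1/p_2: (7/q_1)/1 = p_1/p_2.
So q_1*(p_1,p_2) = 7·p_2/p_1, independent of income; and q_2* = (I − 7·p_2)/p_2.
At the given prices: q_1* = 7·13.6/4 = 23.8, and q_2* = 3.7353.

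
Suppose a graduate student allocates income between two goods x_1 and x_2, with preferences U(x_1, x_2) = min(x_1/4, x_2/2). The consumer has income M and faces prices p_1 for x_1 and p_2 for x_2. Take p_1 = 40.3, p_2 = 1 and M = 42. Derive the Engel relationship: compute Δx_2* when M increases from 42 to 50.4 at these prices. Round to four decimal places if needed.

Δx_2* = 0.1029

With perfect complements, no substitution: consume in ratio x_1:x_2 = 4:2.
Budget: p_1·x_1 + p_2·(1/2)·x_1 = M, so (4·p_1 + 2·p_2)·x_1 = 4·M.
Demand: x_1*(p_1,p_2,M) = 4·M/(4·p_1 + 2·p_2), x_2* = 2·M/(4·p_1 + 2·p_2).
Here 4·40.3 + 2·1 = 163.2, giving x_2* = 0.5147.
At M' = 50.4: x_2* = 0.6176. Change: 0.6176 − 0.5147 = 0.1029.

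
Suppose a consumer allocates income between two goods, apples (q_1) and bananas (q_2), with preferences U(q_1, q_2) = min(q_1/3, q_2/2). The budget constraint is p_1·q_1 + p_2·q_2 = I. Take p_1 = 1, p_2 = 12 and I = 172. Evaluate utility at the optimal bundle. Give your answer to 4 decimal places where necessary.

V = 6.3704

With perfect complements, no substitution: consume in ratio q_1:q_2 = 3:2.
Budget: p_1·q_1 + p_2·(2/3)·q_1 = I, so (3·p_1 + 2·p_2)·q_1 = 3·I.
Demand: q_1*(p_1,p_2,I) = 3·I/(3·p_1 + 2·p_2), q_2* = 2·I/(3·p_1 + 2·p_2).
Here 3·1 + 2·12 = 27, giving q_1* = 19.1111 and q_2* = 12.7407.
Utility at the optimum: U(19.1111, 12.7407) = 6.3704.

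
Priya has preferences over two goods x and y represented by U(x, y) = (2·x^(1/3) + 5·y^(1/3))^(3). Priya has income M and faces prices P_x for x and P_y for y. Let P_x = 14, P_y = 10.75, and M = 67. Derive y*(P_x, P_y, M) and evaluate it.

y* = 5.1016

From the CES first-order condition, (2/5)·(y/x)^(2/3) = P_x/P_y.
Hence y/x = ((5/2)·P_x/P_y)^(1/(2/3)), i.e. raised to the 1.5 power.
Substitute y = (y/x)·x into the budget: x* = M/(P_x + P_y·(y/x)).
Numerically y/x = 5.87475, so x* = 67/(14 + 10.75·5.87475) = 0.8684 and y* = 5.87475·0.8684 = 5.1016.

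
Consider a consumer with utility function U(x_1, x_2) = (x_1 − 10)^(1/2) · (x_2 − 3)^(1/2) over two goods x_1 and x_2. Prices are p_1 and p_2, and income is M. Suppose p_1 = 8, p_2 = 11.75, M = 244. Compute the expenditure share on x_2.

share on x_2 = 0.4083

Let x_1' = x_1−10, x_2' = x_2−3. MRS = x_2'/x_1' = p_1/p_2.
Substituting into the budget: x_1* = 10 + 0.5·(M − 10·p_1 − 3·p_2)/p_1, and x_2* = 3 + 0.5·(…)/p_2.
Discretionary income = 244 − 10·8 − 3·11.75 = 128.75; x_1* = 10 + 0.5·128.75/8 = 18.0469; x_2* = 3 + 0.5·128.75/11.75 = 8.4787.
Expenditure on x_2: 11.75·8.4787 = 99.625; share = 0.4083.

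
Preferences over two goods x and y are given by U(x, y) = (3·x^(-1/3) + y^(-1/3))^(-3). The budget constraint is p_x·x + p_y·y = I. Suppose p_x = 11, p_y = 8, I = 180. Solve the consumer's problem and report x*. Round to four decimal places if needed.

From the CES first-order condition, 3·(y/x)^(4/3) = p_x/p_y.
Hence y/x = ((1/3)·p_x/p_y)^(1/(4/3)), i.e. raised to the 0.75 power.
With the ratio pinned down, the budget gives x* = I/(p_x + p_y·(y/x)) and y* = (y/x)·x*.
Numerically y/x = 0.55704, so x* = 180/(11 + 8·0.55704) = 11.6457.

x* = 11.6457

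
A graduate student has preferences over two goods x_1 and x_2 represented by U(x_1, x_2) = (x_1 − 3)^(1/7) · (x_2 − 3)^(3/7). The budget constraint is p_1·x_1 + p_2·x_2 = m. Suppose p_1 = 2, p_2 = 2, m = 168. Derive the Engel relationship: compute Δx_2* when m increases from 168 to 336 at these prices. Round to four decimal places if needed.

MRS = (1/3)·(x_2−3)/(x_1−3). Tangency with p_1/p_2 gives x_2−3 = 3·(p_1/p_2)·(x_1−3).
Substituting into the budget: x_1* = 3 + 0.25·(m − 3·p_1 − 3·p_2)/p_1, and x_2* = 3 + 0.75·(…)/p_2.
Discretionary income = 168 − 3·2 − 3·2 = 156; x_2* = 3 + 0.75·156/2 = 61.5.
At m' = 336: x_2* = 124.5. Change: 124.5 − 61.5 = 63.

Δx_2* = 63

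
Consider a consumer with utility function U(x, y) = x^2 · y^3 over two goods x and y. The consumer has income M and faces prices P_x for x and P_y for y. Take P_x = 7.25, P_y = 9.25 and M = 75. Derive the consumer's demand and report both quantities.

x* = 4.1379, y* = 4.8649

Demand: x*(P_x,P_y,M) = 0.4·M/P_x and y* = 0.6·M/P_y.
At P_x=7.25, P_y=9.25, M=75: x* = 0.4·75/7.25 = 4.1379, y* = 4.8649.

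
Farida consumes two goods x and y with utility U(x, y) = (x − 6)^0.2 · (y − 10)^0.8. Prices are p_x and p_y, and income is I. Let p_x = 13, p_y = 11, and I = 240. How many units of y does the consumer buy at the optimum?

y* = 13.7818

After buying the subsistence bundle (6, 10), a share 0.2 of the remaining income goes to x: x* = 6 + 0.2·(I − 6p_x − 10p_y)/p_x.
Discretionary income = 240 − 6·13 − 10·11 = 52; y* = 10 + 0.8·52/11 = 13.7818.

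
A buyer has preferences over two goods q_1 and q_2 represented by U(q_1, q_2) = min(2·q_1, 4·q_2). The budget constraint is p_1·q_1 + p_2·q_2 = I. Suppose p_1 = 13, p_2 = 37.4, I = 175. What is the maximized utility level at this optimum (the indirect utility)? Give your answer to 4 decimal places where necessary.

Leontief preferences: the optimum is at the kink where q_1/4 = q_2/2, i.e. q_2 = (1/2)·q_1.
Budget: p_1·q_1 + p_2·(1/2)·q_1 = I, so (4·p_1 + 2·p_2)·q_1 = 4·I.
Demand: q_1*(p_1,p_2,I) = 4·I/(4·p_1 + 2·p_2), q_2* = 2·I/(4·p_1 + 2·p_2).
Here 4·13 + 2·37.4 = 126.8, giving q_1* = 5.5205 and q_2* = 2.7603.
Utility at the optimum: U(5.5205, 2.7603) = 11.041.

V = 11.041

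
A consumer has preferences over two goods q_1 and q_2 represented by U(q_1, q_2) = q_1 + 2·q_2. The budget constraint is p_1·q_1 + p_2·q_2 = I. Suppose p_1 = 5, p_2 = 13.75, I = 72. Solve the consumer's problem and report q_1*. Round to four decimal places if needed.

q_1* = 14.4

Numerically: q_1* = 14.4, q_2* = 0.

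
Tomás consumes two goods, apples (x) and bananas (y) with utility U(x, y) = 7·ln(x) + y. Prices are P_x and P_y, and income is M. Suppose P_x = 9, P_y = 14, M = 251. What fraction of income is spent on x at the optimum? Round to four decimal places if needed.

share on x = 0.3904

Set MRS = P_x/P_y: (7/x)/1 = P_x/P_y.
So x*(P_x,P_y) = 7·P_y/P_x, independent of income; and y* = (M − 7·P_y)/P_y.
At the given prices: x* = 7·14/9 = 10.8889, and y* = 10.9286.
Expenditure on x: 9·10.8889 = 98; share = 0.3904.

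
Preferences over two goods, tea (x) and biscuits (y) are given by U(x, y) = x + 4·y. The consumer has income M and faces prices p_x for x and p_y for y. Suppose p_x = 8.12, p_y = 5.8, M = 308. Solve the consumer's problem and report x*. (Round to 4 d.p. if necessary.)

Perfect substitutes: compare marginal utility per dollar. 1/p_x vs 4/p_y → 0.1232 vs 0.6897.
y gives more utility per dollar, so spend all income on y: y* = M/p_y, x* = 0.
Numerically: x* = 0, y* = 53.1034.

x* = 0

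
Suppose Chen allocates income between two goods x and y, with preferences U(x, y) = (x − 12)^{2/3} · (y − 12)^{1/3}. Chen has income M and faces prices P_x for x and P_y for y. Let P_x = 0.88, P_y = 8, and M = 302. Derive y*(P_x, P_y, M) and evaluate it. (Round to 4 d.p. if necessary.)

Discretionary income = 302 − 12·0.88 − 12·8 = 195.44; y* = 12 + 1/3·195.44/8 = 20.1433.

y* = 20.1433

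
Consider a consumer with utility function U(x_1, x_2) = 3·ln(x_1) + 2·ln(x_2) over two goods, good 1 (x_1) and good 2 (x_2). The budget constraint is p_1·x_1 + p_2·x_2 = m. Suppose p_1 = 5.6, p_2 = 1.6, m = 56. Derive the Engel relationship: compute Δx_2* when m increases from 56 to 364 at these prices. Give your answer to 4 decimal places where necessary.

MU_x_1/MU_x_2 = (3·x_2)/(2·x_1); tangency sets this equal to p_1/p_2.
Rearranging, p_2·x_2 = (2/3)·p_1·x_1. Substituting into the budget gives p_1·x_1·(1 + (2/3)) = m.
Demand: x_1*(p_1,p_2,m) = 0.6·m/p_1 and x_2* = 0.4·m/p_2.
At p_1=5.6, p_2=1.6, m=56: x_2* = 0.4·56/1.6 = 14.
At m' = 364: x_2* = 91. Change: 91 − 14 = 77.

Δx_2* = 77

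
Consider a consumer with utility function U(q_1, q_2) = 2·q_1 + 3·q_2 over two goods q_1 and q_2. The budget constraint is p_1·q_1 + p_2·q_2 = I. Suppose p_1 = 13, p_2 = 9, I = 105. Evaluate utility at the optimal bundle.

V = 35

Linear utility — the consumer picks whichever good has higher MU/price: 2/13 = 0.1538 vs 3/9 = 0.3333.
q_2 gives more utility per dollar, so spend all income on q_2: q_2* = I/p_2, q_1* = 0.
Numerically: q_1* = 0, q_2* = 11.6667.
Utility at the optimum: U(0, 11.6667) = 35.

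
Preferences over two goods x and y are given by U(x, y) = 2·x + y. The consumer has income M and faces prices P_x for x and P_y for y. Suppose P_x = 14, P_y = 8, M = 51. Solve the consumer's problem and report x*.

Perfect substitutes: compare marginal utility per dollar. 2/P_x vs 1/P_y → 0.1429 vs 0.125.
x gives more utility per dollar, so spend all income on x: x* = M/P_x, y* = 0.
Numerically: x* = 3.6429, y* = 0.

x* = 3.6429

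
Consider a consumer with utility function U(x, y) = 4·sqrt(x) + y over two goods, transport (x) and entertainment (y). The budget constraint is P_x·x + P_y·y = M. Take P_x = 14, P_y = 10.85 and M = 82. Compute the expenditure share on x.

Set MRS = P_x/P_y: 2·x^(−1/2) = P_x/P_y.
Thus x* = (2·P_y/P_x)² — independent of M — with the rest of income spent on y.
Plugging in: x* = (2·10.85/14)² = 2.4025, y* = 4.4576.
Expenditure on x: 14·2.4025 = 33.635; share = 0.4102.

share on x = 0.4102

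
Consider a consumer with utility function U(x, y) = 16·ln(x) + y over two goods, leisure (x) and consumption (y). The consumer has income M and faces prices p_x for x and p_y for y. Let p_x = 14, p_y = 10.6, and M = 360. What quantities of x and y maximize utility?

MU_x = 16/x, MU_y = 1. Tangency: 16/x = p_x/p_y.
So x*(p_x,p_y) = 16·p_y/p_x, independent of income; and y* = (M − 16·p_y)/p_y.
At the given prices: x* = 16·10.6/14 = 12.1143, and y* = 17.9623.

x* = 12.1143, y* = 17.9623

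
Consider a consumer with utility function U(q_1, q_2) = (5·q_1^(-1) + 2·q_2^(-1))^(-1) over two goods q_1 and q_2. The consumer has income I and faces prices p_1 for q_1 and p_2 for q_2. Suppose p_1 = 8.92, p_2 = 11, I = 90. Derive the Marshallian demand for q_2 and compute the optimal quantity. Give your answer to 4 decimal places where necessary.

MRS = MU_q_1/MU_q_2 = (5/2)·(q_2/q_1)^(2). Set equal to p_1/p_2.
Solve for the ratio: q_2/q_1 = [(2/5)·p_1/p_2]^(0.5).
With the ratio pinned down, the budget gives q_1* = I/(p_1 + p_2·(q_2/q_1)) and q_2* = (q_2/q_1)·q_1*.
Numerically q_2/q_1 = 0.569529, so q_1* = 90/(8.92 + 11·0.569529) = 5.927 and q_2* = 0.569529·5.927 = 3.3756.

q_2* = 3.3756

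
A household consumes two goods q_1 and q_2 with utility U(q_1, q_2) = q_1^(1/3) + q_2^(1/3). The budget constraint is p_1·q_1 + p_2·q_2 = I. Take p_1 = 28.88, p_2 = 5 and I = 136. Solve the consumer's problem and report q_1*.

q_1* = 1.3837

MU_q_1 ∝ q_1^(-2/3), MU_q_2 ∝ q_2^(-2/3), so MRS = (q_2/q_1)^(2/3) = p_1/p_2.
Hence q_2/q_1 = (p_1/p_2)^(1/(2/3)), i.e. raised to the 1.5 power.
Substitute q_2 = (q_2/q_1)·q_1 into the budget: q_1* = I/(p_1 + p_2·(q_2/q_1)).
Numerically q_2/q_1 = 13.88164, so q_1* = 136/(28.88 + 5·13.88164) = 1.3837.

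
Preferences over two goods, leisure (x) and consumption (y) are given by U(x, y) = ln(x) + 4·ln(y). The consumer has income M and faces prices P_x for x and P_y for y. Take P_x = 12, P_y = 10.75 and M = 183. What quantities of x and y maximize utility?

x* = 3.05, y* = 13.6186

At P_x=12, P_y=10.75, M=183: x* = 0.2·183/12 = 3.05, y* = 13.6186.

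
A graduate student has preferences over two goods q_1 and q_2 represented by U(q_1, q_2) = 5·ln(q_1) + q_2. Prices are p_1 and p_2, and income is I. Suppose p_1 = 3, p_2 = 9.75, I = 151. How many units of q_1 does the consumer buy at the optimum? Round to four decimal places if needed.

q_1* = 16.25

Set MRS = p_1/p_2: (5/q_1)/1 = p_1/p_2.
So q_1*(p_1,p_2) = 5·p_2/p_1, independent of income; and q_2* = (I − 5·p_2)/p_2.
At the given prices: q_1* = 5·9.75/3 = 16.25.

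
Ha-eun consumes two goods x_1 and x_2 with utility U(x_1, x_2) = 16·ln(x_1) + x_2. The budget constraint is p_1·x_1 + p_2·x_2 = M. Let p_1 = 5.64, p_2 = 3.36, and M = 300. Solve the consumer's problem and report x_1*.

Set MRS = p_1/p_2: (16/x_1)/1 = p_1/p_2.
So x_1*(p_1,p_2) = 16·p_2/p_1, independent of income; and x_2* = (M − 16·p_2)/p_2.
At the given prices: x_1* = 16·3.36/5.64 = 9.5319.

x_1* = 9.5319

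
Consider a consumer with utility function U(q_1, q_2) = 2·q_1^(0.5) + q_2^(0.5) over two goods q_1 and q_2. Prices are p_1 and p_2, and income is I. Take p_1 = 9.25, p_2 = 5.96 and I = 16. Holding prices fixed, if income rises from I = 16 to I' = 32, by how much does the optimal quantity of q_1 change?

MU_q_1 ∝ 2·q_1^(-0.5), MU_q_2 ∝ q_2^(-0.5), so MRS = 2·(q_2/q_1)^(0.5) = p_1/p_2.
Hence q_2/q_1 = ((1/2)·p_1/p_2)^(1/(0.5)), i.e. raised to the 2 power.
With the ratio pinned down, the budget gives q_1* = I/(p_1 + p_2·(q_2/q_1)) and q_2* = (q_2/q_1)·q_1*.
Numerically q_2/q_1 = 0.602186, so q_1* = 16/(9.25 + 5.96·0.602186) = 1.2462.
At I' = 32: q_1* = 2.4924. Change: 2.4924 − 1.2462 = 1.2462.

Δq_1* = 1.2462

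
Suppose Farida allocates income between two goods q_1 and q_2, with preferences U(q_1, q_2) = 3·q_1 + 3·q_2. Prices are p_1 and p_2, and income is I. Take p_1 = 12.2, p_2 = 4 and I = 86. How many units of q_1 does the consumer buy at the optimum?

Perfect substitutes: compare marginal utility per dollar. 3/p_1 vs 3/p_2 → 0.2459 vs 0.75.
q_2 gives more utility per dollar, so spend all income on q_2: q_2* = I/p_2, q_1* = 0.
Numerically: q_1* = 0, q_2* = 21.5.

q_1* = 0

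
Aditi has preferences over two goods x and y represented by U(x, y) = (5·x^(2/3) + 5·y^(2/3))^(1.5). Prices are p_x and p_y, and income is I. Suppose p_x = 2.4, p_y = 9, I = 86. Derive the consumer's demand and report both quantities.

x* = 33.4544, y* = 0.6344

MRS = MU_x/MU_y = (y/x)^(1/3). Set equal to p_x/p_y.
Hence y/x = (p_x/p_y)^(1/(1/3)), i.e. raised to the 3 power.
With the ratio pinned down, the budget gives x* = I/(p_x + p_y·(y/x)) and y* = (y/x)·x*.
Numerically y/x = 0.018963, so x* = 86/(2.4 + 9·0.018963) = 33.4544 and y* = 0.018963·33.4544 = 0.6344.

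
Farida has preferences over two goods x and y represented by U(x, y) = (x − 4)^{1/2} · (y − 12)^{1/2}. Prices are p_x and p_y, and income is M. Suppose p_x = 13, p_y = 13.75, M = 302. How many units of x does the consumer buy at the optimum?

Substituting into the budget: x* = 4 + 0.5·(M − 4·p_x − 12·p_y)/p_x, and y* = 12 + 0.5·(…)/p_y.
Discretionary income = 302 − 4·13 − 12·13.75 = 85; x* = 4 + 0.5·85/13 = 7.2692.

x* = 7.2692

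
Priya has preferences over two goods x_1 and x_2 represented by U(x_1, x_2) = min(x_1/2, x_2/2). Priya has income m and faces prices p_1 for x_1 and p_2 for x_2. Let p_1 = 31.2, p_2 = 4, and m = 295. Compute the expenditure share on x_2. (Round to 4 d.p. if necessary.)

Leontief preferences: the optimum is at the kink where x_1/2 = x_2/2, i.e. x_2 = x_1.
Budget: p_1·x_1 + p_2·x_1 = m, so (2·p_1 + 2·p_2)·x_1 = 2·m.
Demand: x_1*(p_1,p_2,m) = 2·m/(2·p_1 + 2·p_2), x_2* = 2·m/(2·p_1 + 2·p_2).
Here 2·31.2 + 2·4 = 70.4, giving x_1* = 8.3807 and x_2* = 8.3807.
Expenditure on x_2: 4·8.3807 = 33.5227; share = 0.1136.

share on x_2 = 0.1136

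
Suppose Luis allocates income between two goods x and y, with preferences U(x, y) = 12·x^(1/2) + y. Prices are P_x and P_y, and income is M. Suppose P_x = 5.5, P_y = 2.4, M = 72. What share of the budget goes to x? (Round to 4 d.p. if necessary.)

share on x = 0.5236

Utility is quasi-linear in y; the FOC for x is 6/√x = P_x/P_y.
Thus x* = (6·P_y/P_x)² — independent of M — with the rest of income spent on y.
Plugging in: x* = (6·2.4/5.5)² = 6.8549, y* = 14.2909.
Expenditure on x: 5.5·6.8549 = 37.7018; share = 0.5236.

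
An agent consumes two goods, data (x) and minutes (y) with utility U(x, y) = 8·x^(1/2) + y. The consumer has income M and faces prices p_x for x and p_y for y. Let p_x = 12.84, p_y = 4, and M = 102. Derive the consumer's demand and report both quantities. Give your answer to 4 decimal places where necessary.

Set MRS = p_x/p_y: 4·x^(−1/2) = p_x/p_y.
Solve: √x = 4·p_y/p_x, so x*(p_x,p_y) = (4·p_y/p_x)², and y* = (M − p_x·x*)/p_y.
Plugging in: x* = (4·4/12.84)² = 1.5528, y* = 20.5156.

x* = 1.5528, y* = 20.5156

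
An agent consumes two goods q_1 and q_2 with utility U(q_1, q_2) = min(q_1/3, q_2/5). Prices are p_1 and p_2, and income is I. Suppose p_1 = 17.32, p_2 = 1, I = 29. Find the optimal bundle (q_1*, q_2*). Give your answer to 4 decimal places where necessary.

q_1* = 1.5274, q_2* = 2.5456

With perfect complements, no substitution: consume in ratio q_1:q_2 = 3:5.
Budget: p_1·q_1 + p_2·(5/3)·q_1 = I, so (3·p_1 + 5·p_2)·q_1 = 3·I.
Demand: q_1*(p_1,p_2,I) = 3·I/(3·p_1 + 5·p_2), q_2* = 5·I/(3·p_1 + 5·p_2).
Here 3·17.32 + 5·1 = 56.96, giving q_1* = 1.5274 and q_2* = 2.5456.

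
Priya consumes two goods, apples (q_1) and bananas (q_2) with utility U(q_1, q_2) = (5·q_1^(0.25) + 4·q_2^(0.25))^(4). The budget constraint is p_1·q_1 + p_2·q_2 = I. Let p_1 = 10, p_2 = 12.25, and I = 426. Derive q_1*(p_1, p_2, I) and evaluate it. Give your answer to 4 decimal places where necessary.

MRS = MU_q_1/MU_q_2 = (5/4)·(q_2/q_1)^(0.75). Set equal to p_1/p_2.
Solve for the ratio: q_2/q_1 = [(4/5)·p_1/p_2]^(4/3).
Substitute q_2 = (q_2/q_1)·q_1 into the budget: q_1* = I/(p_1 + p_2·(q_2/q_1)).
Numerically q_2/q_1 = 0.566594, so q_1* = 426/(10 + 12.25·0.566594) = 25.1464.

q_1* = 25.1464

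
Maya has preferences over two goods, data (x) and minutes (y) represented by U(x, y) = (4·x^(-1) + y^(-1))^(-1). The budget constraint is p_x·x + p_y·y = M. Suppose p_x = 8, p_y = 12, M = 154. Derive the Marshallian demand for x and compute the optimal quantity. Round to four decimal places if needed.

x* = 11.9389

Substitute y = (y/x)·x into the budget: x* = M/(p_x + p_y·(y/x)).
Numerically y/x = 0.408248, so x* = 154/(8 + 12·0.408248) = 11.9389.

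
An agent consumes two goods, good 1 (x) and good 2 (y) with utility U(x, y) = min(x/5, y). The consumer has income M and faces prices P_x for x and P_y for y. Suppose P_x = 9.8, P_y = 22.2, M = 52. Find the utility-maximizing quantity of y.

Leontief preferences: the optimum is at the kink where x/5 = y/1, i.e. y = (1/5)·x.
Budget: P_x·x + P_y·(1/5)·x = M, so (5·P_x + P_y)·x = 5·M.
Demand: x*(P_x,P_y,M) = 5·M/(5·P_x + P_y), y* = M/(5·P_x + P_y).
Here 5·9.8 + 22.2 = 71.2, giving y* = 0.7303.

y* = 0.7303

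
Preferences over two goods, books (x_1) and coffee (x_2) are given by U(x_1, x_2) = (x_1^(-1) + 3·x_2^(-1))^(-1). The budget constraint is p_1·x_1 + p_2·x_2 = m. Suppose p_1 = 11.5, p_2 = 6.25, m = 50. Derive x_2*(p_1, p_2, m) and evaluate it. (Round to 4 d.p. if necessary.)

From the CES first-order condition, (1/3)·(x_2/x_1)^(2) = p_1/p_2.
Solve for the ratio: x_2/x_1 = [3·p_1/p_2]^(0.5).
Substitute x_2 = (x_2/x_1)·x_1 into the budget: x_1* = m/(p_1 + p_2·(x_2/x_1)).
Numerically x_2/x_1 = 2.349468, so x_1* = 50/(11.5 + 6.25·2.349468) = 1.9096 and x_2* = 2.349468·1.9096 = 4.4864.

x_2* = 4.4864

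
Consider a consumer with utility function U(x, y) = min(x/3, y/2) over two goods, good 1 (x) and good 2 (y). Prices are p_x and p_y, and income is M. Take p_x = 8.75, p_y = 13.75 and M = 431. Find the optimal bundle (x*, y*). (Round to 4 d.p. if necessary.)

With perfect complements, no substitution: consume in ratio x:y = 3:2.
Budget: p_x·x + p_y·(2/3)·x = M, so (3·p_x + 2·p_y)·x = 3·M.
Demand: x*(p_x,p_y,M) = 3·M/(3·p_x + 2·p_y), y* = 2·M/(3·p_x + 2·p_y).
Here 3·8.75 + 2·13.75 = 53.75, giving x* = 24.0558 and y* = 16.0372.

x* = 24.0558, y* = 16.0372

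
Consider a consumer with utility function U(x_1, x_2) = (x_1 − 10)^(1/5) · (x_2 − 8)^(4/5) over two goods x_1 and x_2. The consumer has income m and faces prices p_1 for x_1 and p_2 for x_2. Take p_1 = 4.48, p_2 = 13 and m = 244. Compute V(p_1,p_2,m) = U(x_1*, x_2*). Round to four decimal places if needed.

V = 5.4942

MRS = (1/4)·(x_2−8)/(x_1−10). Tangency with p_1/p_2 gives x_2−8 = 4·(p_1/p_2)·(x_1−10).
Substituting into the budget: x_1* = 10 + 0.2·(m − 10·p_1 − 8·p_2)/p_1, and x_2* = 8 + 0.8·(…)/p_2.
Discretionary income = 244 − 10·4.48 − 8·13 = 95.2; x_1* = 10 + 0.2·95.2/4.48 = 14.25; x_2* = 8 + 0.8·95.2/13 = 13.8585.
Utility at the optimum: U(14.25, 13.8585) = 5.4942.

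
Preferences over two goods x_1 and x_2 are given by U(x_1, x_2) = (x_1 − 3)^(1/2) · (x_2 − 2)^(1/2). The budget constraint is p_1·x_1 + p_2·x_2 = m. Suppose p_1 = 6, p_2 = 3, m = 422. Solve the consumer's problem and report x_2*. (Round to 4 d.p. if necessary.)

x_2* = 68.3333

This is Cobb-Douglas in (x_1−3, x_2−2): tangency gives 0.5·p_2·(x_2−2) = 0.5·p_1·(x_1−3).
After buying the subsistence bundle (3, 2), a share 0.5 of the remaining income goes to x_1: x_1* = 3 + 0.5·(m − 3p_1 − 2p_2)/p_1.
Discretionary income = 422 − 3·6 − 2·3 = 398; x_2* = 2 + 0.5·398/3 = 68.3333.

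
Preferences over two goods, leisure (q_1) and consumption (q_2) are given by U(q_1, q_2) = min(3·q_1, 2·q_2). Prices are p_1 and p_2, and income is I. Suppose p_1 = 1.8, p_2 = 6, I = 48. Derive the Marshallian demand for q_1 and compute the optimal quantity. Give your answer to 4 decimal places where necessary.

With perfect complements, no substitution: consume in ratio q_1:q_2 = 2:3.
Budget: p_1·q_1 + p_2·(3/2)·q_1 = I, so (2·p_1 + 3·p_2)·q_1 = 2·I.
Demand: q_1*(p_1,p_2,I) = 2·I/(2·p_1 + 3·p_2), q_2* = 3·I/(2·p_1 + 3·p_2).
Here 2·1.8 + 3·6 = 21.6, giving q_1* = 4.4444.

q_1* = 4.4444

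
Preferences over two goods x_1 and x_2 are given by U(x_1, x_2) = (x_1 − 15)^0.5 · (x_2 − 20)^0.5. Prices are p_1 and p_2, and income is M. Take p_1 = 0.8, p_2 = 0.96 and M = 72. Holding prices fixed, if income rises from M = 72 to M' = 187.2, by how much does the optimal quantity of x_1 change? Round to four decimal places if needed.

Δx_1* = 72

This is Cobb-Douglas in (x_1−15, x_2−20): tangency gives 0.5·p_2·(x_2−20) = 0.5·p_1·(x_1−15).
After buying the subsistence bundle (15, 20), a share 0.5 of the remaining income goes to x_1: x_1* = 15 + 0.5·(M − 15p_1 − 20p_2)/p_1.
Discretionary income = 72 − 15·0.8 − 20·0.96 = 40.8; x_1* = 15 + 0.5·40.8/0.8 = 40.5.
At M' = 187.2: x_1* = 112.5. Change: 112.5 − 40.5 = 72.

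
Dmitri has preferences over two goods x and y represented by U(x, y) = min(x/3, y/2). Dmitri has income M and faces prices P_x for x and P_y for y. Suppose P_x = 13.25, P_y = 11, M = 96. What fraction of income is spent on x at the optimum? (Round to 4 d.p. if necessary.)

Leontief preferences: the optimum is at the kink where x/3 = y/2, i.e. y = (2/3)·x.
Budget: P_x·x + P_y·(2/3)·x = M, so (3·P_x + 2·P_y)·x = 3·M.
Demand: x*(P_x,P_y,M) = 3·M/(3·P_x + 2·P_y), y* = 2·M/(3·P_x + 2·P_y).
Here 3·13.25 + 2·11 = 61.75, giving x* = 4.664 and y* = 3.1093.
Expenditure on x: 13.25·4.664 = 61.7976; share = 0.6437.

share on x = 0.6437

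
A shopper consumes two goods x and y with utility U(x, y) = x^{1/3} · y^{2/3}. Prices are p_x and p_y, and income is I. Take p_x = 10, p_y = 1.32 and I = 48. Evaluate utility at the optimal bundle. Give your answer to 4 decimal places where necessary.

V = 9.7969

At p_x=10, p_y=1.32, I=48: x* = 1/3·48/10 = 1.6, y* = 24.2424.
Utility at the optimum: U(1.6, 24.2424) = 9.7969.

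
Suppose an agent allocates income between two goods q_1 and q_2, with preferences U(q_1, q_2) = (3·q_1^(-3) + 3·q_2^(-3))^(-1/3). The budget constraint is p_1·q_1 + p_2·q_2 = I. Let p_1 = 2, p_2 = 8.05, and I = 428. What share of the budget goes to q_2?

From the CES first-order condition, (q_2/q_1)^(4) = p_1/p_2.
Solve for the ratio: q_2/q_1 = [p_1/p_2]^(0.25).
With the ratio pinned down, the budget gives q_1* = I/(p_1 + p_2·(q_2/q_1)) and q_2* = (q_2/q_1)·q_1*.
Numerically q_2/q_1 = 0.706006, so q_1* = 428/(2 + 8.05·0.706006) = 55.7049 and q_2* = 0.706006·55.7049 = 39.328.
Expenditure on q_2: 8.05·39.328 = 316.5903; share = 0.7397.

share on q_2 = 0.7397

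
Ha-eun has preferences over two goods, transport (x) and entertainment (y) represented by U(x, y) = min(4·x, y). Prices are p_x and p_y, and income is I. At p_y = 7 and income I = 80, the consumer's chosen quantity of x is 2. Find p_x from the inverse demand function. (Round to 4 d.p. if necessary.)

p_x = 12

With perfect complements, no substitution: consume in ratio x:y = 1:4.
Budget: p_x·x + p_y·4·x = I, so (p_x + 4·p_y)·x = I.
Demand: x*(p_x,p_y,I) = I/(p_x + 4·p_y), y* = 4·I/(p_x + 4·p_y).
Set x* = 2 in the demand function and solve for p_x: p_x = 12.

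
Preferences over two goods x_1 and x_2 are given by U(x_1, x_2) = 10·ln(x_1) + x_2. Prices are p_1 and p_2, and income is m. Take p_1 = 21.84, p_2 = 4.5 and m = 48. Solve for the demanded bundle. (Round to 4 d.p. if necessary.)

x_1* = 2.0604, x_2* = 0.6667

MU_x_1 = 10/x_1, MU_x_2 = 1. Tangency: 10/x_1 = p_1/p_2.
So x_1*(p_1,p_2) = 10·p_2/p_1, independent of income; and x_2* = (m − 10·p_2)/p_2.
At the given prices: x_1* = 10·4.5/21.84 = 2.0604, and x_2* = 0.6667.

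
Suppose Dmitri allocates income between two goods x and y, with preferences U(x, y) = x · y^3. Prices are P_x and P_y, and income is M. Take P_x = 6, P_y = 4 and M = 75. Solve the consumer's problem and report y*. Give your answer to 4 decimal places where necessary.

y* = 14.0625

The MRS is (1/3)·y/x. Set MRS = P_x/P_y.
Rearranging, P_y·y = 3·P_x·x. Substituting into the budget gives P_x·x·(1 + 3) = M.
Demand: x*(P_x,P_y,M) = 0.25·M/P_x and y* = 0.75·M/P_y.
At P_x=6, P_y=4, M=75: y* = 0.75·75/4 = 14.0625.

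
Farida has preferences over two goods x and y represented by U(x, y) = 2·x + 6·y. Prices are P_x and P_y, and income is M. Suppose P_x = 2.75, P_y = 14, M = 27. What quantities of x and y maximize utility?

Linear utility — the consumer picks whichever good has higher MU/price: 2/2.75 = 0.7273 vs 6/14 = 0.4286.
x gives more utility per dollar, so spend all income on x: x* = M/P_x, y* = 0.
Numerically: x* = 9.8182, y* = 0.

x* = 9.8182, y* = 0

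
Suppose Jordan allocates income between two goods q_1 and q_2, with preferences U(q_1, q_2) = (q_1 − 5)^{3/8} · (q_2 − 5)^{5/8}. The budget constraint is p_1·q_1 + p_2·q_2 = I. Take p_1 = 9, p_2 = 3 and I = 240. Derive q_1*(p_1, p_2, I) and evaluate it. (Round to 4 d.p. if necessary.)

MRS = (3/5)·(q_2−5)/(q_1−5). Tangency with p_1/p_2 gives q_2−5 = (5/3)·(p_1/p_2)·(q_1−5).
After buying the subsistence bundle (5, 5), a share 0.375 of the remaining income goes to q_1: q_1* = 5 + 0.375·(I − 5p_1 − 5p_2)/p_1.
Discretionary income = 240 − 5·9 − 5·3 = 180; q_1* = 5 + 0.375·180/9 = 12.5.

q_1* = 12.5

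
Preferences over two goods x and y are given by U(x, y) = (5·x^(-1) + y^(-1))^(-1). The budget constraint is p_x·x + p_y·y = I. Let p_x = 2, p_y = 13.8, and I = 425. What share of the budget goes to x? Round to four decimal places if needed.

share on x = 0.4598

MRS = MU_x/MU_y = 5·(y/x)^(2). Set equal to p_x/p_y.
Solve for the ratio: y/x = [(1/5)·p_x/p_y]^(0.5).
With the ratio pinned down, the budget gives x* = I/(p_x + p_y·(y/x)) and y* = (y/x)·x*.
Numerically y/x = 0.170251, so x* = 425/(2 + 13.8·0.170251) = 97.7131 and y* = 0.170251·97.7131 = 16.6358.
Expenditure on x: 2·97.7131 = 195.4262; share = 0.4598.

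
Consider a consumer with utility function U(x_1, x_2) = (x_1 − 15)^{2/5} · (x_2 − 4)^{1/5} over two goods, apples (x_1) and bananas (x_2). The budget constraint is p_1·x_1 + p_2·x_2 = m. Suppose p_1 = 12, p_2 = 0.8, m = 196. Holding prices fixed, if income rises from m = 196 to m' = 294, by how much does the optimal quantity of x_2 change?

MRS = 2·(x_2−4)/(x_1−15). Tangency with p_1/p_2 gives x_2−4 = (1/2)·(p_1/p_2)·(x_1−15).
After buying the subsistence bundle (15, 4), a share 2/3 of the remaining income goes to x_1: x_1* = 15 + 2/3·(m − 15p_1 − 4p_2)/p_1.
Discretionary income = 196 − 15·12 − 4·0.8 = 12.8; x_2* = 4 + 1/3·12.8/0.8 = 9.3333.
At m' = 294: x_2* = 50.1667. Change: 50.1667 − 9.3333 = 40.8333.

Δx_2* = 40.8333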